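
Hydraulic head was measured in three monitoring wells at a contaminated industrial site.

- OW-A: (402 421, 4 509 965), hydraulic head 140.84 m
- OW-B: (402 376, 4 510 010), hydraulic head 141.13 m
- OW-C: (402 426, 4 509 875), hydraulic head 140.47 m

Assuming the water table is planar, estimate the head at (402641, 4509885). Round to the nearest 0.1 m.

140.0 m

With h = a·x + b·y + c and OW-A as origin, the differences give:
  (-45)·a + 45·b = +0.29
  5·a + (-90)·b = -0.37
Eliminate b (×(-90) and ×45, subtract): 3825·a = -9.450 → a = ∂h/∂x = -0.002471
Back-substitute: b = ∂h/∂y = +0.003974.
h(402641, 4509885) = 140.84 + (-0.002471)·(220) + (+0.003974)·(-80) = 140.84 -0.544 -0.318 = 139.979 m.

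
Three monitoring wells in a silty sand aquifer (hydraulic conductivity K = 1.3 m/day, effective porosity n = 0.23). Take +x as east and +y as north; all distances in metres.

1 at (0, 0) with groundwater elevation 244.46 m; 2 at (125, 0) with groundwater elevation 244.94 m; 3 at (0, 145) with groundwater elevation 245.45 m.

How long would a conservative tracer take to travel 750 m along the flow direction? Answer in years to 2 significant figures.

46 years

∂h/∂x = (244.94 − 244.46) / (125 − 0) = +0.003840
∂h/∂y = (245.45 − 244.46) / (145 − 0) = +0.006828
|∇h| = √(0.003840² + 0.006828²) = 0.007834
Seepage velocity v = K·i/n = 1.3 × 0.007834 / 0.23 = 0.04428 m/day.
t = 750 / 0.04428 = 1.694e+04 days = 46.4 years.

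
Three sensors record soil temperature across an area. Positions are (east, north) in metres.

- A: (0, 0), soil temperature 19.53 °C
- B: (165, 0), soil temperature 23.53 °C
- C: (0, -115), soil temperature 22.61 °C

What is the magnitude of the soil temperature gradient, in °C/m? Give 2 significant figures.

∂T/∂x = (23.53 − 19.53) / (165 − 0) = +0.02424
∂T/∂y = (22.61 − 19.53) / (-115 − 0) = -0.02678
|∇f| = √(0.02424² + -0.02678²) = 0.03612 °C/m

0.036 °C/m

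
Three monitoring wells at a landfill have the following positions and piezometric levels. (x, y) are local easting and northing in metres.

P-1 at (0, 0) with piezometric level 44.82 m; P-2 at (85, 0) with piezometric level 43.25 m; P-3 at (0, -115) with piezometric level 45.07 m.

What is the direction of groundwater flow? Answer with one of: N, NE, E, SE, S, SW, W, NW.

∂h/∂x = (43.25 − 44.82) / (85 − 0) = -0.01847
∂h/∂y = (45.07 − 44.82) / (-115 − 0) = -0.002174
Flow = −∇h = (+0.01847 east, +0.002174 north), which points east.

E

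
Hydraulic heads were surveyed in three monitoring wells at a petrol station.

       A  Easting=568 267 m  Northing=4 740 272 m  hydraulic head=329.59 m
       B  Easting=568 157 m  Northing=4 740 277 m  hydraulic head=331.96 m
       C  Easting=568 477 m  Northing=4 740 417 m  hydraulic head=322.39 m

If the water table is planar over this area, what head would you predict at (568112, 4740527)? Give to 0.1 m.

328.6 m

Differences from A: to B (Δx, Δy, Δh) = (-110, 5, +2.37); to C = (210, 145, -7.20).
Solve a·Δx + b·Δy = Δh: det = (-110)·145 − 210·5 = -17000.
∂h/∂x = [(+2.37)·145 − (-7.20)·5] / -17000 = -0.02233
∂h/∂y = [(-110)·(-7.20) − 210·(+2.37)] / -17000 = -0.01731
h(568112, 4740527) = 329.59 + (-0.02233)·(-155) + (-0.01731)·(255) = 329.59 +3.462 -4.414 = 328.637 m.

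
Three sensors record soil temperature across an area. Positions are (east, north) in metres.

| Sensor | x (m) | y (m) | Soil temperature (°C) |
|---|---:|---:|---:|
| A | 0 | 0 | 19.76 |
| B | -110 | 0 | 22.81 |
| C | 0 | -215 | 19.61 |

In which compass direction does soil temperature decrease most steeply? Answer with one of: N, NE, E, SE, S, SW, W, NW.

E

∂T/∂x = (22.81 − 19.76) / (-110 − 0) = -0.02773
∂T/∂y = (19.61 − 19.76) / (-215 − 0) = +0.0006977
Steepest decrease is along −∇f = (+0.02773 E, -0.0006977 N) → east.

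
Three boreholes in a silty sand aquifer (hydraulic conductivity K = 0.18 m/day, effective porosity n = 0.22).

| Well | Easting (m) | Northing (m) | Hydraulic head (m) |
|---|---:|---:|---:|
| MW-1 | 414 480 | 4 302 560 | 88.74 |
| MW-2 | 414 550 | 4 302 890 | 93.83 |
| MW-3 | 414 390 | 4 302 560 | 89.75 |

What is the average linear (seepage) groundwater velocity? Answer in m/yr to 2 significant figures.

Taking MW-1 as reference: MW-2−MW-1 = (70, 330, +5.09); MW-3−MW-1 = (-90, 0, +1.01).
Solve a·Δx + b·Δy = Δh: det = 70·0 − (-90)·330 = 29700.
∂h/∂x = [(+5.09)·0 − (+1.01)·330] / 29700 = -0.01122
∂h/∂y = [70·(+1.01) − (-90)·(+5.09)] / 29700 = +0.01780
|∇h| = √(-0.01122² + 0.01780²) = 0.02104
Seepage velocity v = K·i/n = 0.18 × 0.02104 / 0.22 = 0.01721 m/day = 6.286 m/yr.

6.3 m/yr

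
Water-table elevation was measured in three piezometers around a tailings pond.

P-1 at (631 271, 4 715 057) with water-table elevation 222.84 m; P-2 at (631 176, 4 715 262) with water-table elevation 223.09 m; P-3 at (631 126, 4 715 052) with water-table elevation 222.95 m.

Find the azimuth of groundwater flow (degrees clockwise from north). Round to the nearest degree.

137°

Differences from P-1: to P-2 (Δx, Δy, Δh) = (-95, 205, +0.25); to P-3 = (-145, -5, +0.11).
Determinant of the coordinate differences = (-95)·(-5) − (-145)·205 = 30200.
∂h/∂x = [(+0.25)·(-5) − (+0.11)·205] / 30200 = -0.0007881
∂h/∂y = [(-95)·(+0.11) − (-145)·(+0.25)] / 30200 = +0.0008543
Flow direction (−∇h) has components (+0.0007881 E, -0.0008543 N).
Azimuth = atan2(E, N) = atan2(+0.0007881, -0.0008543) = 137.3° ≈ 137°.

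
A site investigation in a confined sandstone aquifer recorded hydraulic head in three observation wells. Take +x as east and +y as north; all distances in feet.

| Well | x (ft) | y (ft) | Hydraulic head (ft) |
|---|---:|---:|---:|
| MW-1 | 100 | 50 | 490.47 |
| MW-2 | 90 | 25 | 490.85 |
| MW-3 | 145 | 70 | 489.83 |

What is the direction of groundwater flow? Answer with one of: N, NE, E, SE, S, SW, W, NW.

Taking MW-1 as reference: MW-2−MW-1 = (-10, -25, +0.38); MW-3−MW-1 = (45, 20, -0.64).
Solve a·Δx + b·Δy = Δh: det = (-10)·20 − 45·(-25) = 925.
∂h/∂x = [(+0.38)·20 − (-0.64)·(-25)] / 925 = -0.009081
∂h/∂y = [(-10)·(-0.64) − 45·(+0.38)] / 925 = -0.01157
Flow = −∇h = (+0.009081 east, +0.01157 north), which points northeast.

NE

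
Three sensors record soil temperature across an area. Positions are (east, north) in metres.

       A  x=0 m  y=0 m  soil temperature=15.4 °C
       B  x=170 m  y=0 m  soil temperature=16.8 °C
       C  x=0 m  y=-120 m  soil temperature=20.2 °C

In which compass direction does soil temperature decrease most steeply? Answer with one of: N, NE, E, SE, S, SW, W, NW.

∂T/∂x = (16.8 − 15.4) / (170 − 0) = +0.008235
∂T/∂y = (20.2 − 15.4) / (-120 − 0) = -0.04000
Steepest decrease is along −∇f = (-0.008235 E, +0.04000 N) → north.

N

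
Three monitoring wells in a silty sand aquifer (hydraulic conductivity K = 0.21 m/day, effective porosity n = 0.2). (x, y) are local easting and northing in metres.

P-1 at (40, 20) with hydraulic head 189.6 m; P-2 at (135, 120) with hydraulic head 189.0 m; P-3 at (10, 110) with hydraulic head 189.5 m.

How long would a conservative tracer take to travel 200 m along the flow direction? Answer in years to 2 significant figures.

Taking P-1 as reference: P-2−P-1 = (95, 100, -0.6); P-3−P-1 = (-30, 90, -0.1).
Solve a·Δx + b·Δy = Δh: det = 95·90 − (-30)·100 = 11550.
∂h/∂x = [(-0.6)·90 − (-0.1)·100] / 11550 = -0.003810
∂h/∂y = [95·(-0.1) − (-30)·(-0.6)] / 11550 = -0.002381
|∇h| = √(-0.003810² + -0.002381²) = 0.004493
Seepage velocity v = K·i/n = 0.21 × 0.004493 / 0.2 = 0.004718 m/day.
t = 200 / 0.004718 = 4.239e+04 days = 116 years.

120 years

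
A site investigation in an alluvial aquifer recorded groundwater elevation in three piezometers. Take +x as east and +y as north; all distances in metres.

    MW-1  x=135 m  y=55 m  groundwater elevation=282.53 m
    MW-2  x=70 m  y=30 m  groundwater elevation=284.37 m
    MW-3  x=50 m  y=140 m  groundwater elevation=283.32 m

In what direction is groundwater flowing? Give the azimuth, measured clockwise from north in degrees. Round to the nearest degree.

Taking MW-1 as reference: MW-2−MW-1 = (-65, -25, +1.84); MW-3−MW-1 = (-85, 85, +0.79).
Solve a·Δx + b·Δy = Δh: det = (-65)·85 − (-85)·(-25) = -7650.
∂h/∂x = [(+1.84)·85 − (+0.79)·(-25)] / -7650 = -0.02303
∂h/∂y = [(-65)·(+0.79) − (-85)·(+1.84)] / -7650 = -0.01373
Flow direction (−∇h) has components (+0.02303 E, +0.01373 N).
Azimuth = atan2(E, N) = atan2(+0.02303, +0.01373) = 59.2° ≈ 059°.

059°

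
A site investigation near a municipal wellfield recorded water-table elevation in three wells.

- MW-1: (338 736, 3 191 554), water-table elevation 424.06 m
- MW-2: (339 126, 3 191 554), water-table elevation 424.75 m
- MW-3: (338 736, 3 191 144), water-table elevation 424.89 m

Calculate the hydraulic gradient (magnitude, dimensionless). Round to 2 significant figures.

∂h/∂x = (424.75 − 424.06) / (339126 − 338736) = +0.001769
∂h/∂y = (424.89 − 424.06) / (3191144 − 3191554) = -0.002024
|∇h| = √(0.001769² + -0.002024²) = 0.002688

0.0027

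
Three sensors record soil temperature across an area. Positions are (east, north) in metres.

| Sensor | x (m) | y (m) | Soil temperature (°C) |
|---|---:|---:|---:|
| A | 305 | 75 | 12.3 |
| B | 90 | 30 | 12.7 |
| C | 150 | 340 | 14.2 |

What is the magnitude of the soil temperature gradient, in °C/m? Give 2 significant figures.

With T = a·x + b·y + c and A as origin, the differences give:
  (-215)·a + (-45)·b = +0.4
  (-155)·a + 265·b = +1.9
Eliminate b (×265 and ×(-45), subtract): -63950·a = 191.50 → a = ∂T/∂x = -0.002995
Back-substitute: b = ∂T/∂y = +0.005418.
|∇f| = √(-0.002995² + 0.005418²) = 0.006191 °C/m

0.0062 °C/m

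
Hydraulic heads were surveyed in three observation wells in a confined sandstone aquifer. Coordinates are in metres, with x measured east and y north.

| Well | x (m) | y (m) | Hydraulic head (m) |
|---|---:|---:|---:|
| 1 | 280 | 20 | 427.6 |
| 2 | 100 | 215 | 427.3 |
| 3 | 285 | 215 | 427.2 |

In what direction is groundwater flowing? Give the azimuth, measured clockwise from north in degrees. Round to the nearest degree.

015°

With h = a·x + b·y + c and 1 as origin, the differences give:
  (-180)·a + 195·b = -0.3
  5·a + 195·b = -0.4
Eliminate b (×195 and ×195, subtract): -36075·a = 19.50 → a = ∂h/∂x = -0.0005405
Back-substitute: b = ∂h/∂y = -0.002037.
Flow direction (−∇h) has components (+0.0005405 E, +0.002037 N).
Azimuth = atan2(E, N) = atan2(+0.0005405, +0.002037) = 14.9° ≈ 015°.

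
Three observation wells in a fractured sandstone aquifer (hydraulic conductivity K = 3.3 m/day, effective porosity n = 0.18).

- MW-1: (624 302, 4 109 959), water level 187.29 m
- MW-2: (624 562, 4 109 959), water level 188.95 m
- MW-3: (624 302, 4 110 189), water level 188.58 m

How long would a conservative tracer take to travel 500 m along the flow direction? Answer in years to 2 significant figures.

8.8 years

∂h/∂x = (188.95 − 187.29) / (624562 − 624302) = +0.006385
∂h/∂y = (188.58 − 187.29) / (4110189 − 4109959) = +0.005609
|∇h| = √(0.006385² + 0.005609²) = 0.008499
Seepage velocity v = K·i/n = 3.3 × 0.008499 / 0.18 = 0.1558 m/day.
t = 500 / 0.1558 = 3209 days = 8.79 years.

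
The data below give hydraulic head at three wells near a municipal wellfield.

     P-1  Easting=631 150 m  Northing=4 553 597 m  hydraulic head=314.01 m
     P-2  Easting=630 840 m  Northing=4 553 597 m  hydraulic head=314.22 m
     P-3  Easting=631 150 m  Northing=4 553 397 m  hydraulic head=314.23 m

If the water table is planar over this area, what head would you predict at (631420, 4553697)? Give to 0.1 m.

∂h/∂x = (314.22 − 314.01) / (630840 − 631150) = -0.0006774
∂h/∂y = (314.23 − 314.01) / (4553397 − 4553597) = -0.001100
h(631420, 4553697) = 314.01 + (-0.0006774)·(270) + (-0.001100)·(100) = 314.01 -0.183 -0.110 = 313.717 m.

313.7 m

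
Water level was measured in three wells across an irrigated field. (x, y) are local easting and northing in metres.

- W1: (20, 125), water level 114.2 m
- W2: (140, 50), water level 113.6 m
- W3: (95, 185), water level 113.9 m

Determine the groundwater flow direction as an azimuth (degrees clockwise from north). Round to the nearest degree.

Taking W1 as reference: W2−W1 = (120, -75, -0.6); W3−W1 = (75, 60, -0.3).
Determinant of the coordinate differences = 120·60 − 75·(-75) = 12825.
∂h/∂x = [(-0.6)·60 − (-0.3)·(-75)] / 12825 = -0.004561
∂h/∂y = [120·(-0.3) − 75·(-0.6)] / 12825 = +0.0007018
Flow direction (−∇h) has components (+0.004561 E, -0.0007018 N).
Azimuth = atan2(E, N) = atan2(+0.004561, -0.0007018) = 98.7° ≈ 099°.

099°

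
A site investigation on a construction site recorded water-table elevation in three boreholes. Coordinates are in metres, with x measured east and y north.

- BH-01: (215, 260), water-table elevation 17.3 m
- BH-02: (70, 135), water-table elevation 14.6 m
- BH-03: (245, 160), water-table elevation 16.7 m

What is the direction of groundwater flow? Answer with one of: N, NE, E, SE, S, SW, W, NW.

SW

With h = a·x + b·y + c and BH-01 as origin, the differences give:
  (-145)·a + (-125)·b = -2.7
  30·a + (-100)·b = -0.6
Eliminate b (×(-100) and ×(-125), subtract): 18250·a = 195.00 → a = ∂h/∂x = +0.01068
Back-substitute: b = ∂h/∂y = +0.009205.
Flow = −∇h = (-0.01068 east, -0.009205 north), which points southwest.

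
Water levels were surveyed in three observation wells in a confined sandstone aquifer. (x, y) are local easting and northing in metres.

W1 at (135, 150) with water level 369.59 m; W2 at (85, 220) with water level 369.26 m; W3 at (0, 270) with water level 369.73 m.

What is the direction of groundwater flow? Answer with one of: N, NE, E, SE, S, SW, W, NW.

Differences from W1: to W2 (Δx, Δy, Δh) = (-50, 70, -0.33); to W3 = (-135, 120, +0.14).
Solve a·Δx + b·Δy = Δh: det = (-50)·120 − (-135)·70 = 3450.
∂h/∂x = [(-0.33)·120 − (+0.14)·70] / 3450 = -0.01432
∂h/∂y = [(-50)·(+0.14) − (-135)·(-0.33)] / 3450 = -0.01494
Flow = −∇h = (+0.01432 east, +0.01494 north), which points northeast.

NE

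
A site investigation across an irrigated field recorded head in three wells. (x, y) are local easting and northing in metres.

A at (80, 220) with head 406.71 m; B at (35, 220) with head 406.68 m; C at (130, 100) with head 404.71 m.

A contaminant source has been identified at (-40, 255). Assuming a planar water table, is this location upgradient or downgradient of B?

upgradient

With h = a·x + b·y + c and A as origin, the differences give:
  (-45)·a + 0·b = -0.03
  50·a + (-120)·b = -2.00
Eliminate b (×(-120) and ×0, subtract): 5400·a = 3.600 → a = ∂h/∂x = +0.0006667
Back-substitute: b = ∂h/∂y = +0.01694.
Head at (-40, 255) = 406.71 + (+0.0006667)·(-120) + (+0.01694)·(35) = 407.22 m.
That is higher than the 406.68 m at B, so the point is upgradient.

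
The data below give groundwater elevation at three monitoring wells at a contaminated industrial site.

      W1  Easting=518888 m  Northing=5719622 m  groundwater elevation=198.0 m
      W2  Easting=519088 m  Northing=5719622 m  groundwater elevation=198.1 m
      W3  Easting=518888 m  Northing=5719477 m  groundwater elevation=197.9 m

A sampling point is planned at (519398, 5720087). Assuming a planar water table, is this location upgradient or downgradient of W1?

upgradient

∂h/∂x = (198.1 − 198.0) / (519088 − 518888) = +0.0005000
∂h/∂y = (197.9 − 198.0) / (5719477 − 5719622) = +0.0006897
Head at (519398, 5720087) = 198.0 + (+0.0005000)·(510) + (+0.0006897)·(465) = 198.58 m.
That is higher than the 198.0 m at W1, so the point is upgradient.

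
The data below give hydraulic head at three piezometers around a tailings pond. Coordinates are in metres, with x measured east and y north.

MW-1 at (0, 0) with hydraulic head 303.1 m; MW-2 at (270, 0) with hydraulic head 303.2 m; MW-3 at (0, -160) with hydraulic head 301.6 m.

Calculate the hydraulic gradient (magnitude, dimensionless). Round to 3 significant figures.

∂h/∂x = (303.2 − 303.1) / (270 − 0) = +0.0003704
∂h/∂y = (301.6 − 303.1) / (-160 − 0) = +0.009375
|∇h| = √(0.0003704² + 0.009375²) = 0.009382

0.00938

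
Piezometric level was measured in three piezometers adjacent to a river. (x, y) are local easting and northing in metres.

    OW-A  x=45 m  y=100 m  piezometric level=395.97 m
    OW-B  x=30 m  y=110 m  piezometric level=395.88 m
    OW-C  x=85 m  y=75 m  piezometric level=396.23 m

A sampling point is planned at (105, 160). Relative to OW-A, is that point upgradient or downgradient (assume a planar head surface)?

upgradient

Taking OW-A as reference: OW-B−OW-A = (-15, 10, -0.09); OW-C−OW-A = (40, -25, +0.26).
Solve a·Δx + b·Δy = Δh: det = (-15)·(-25) − 40·10 = -25.
∂h/∂x = [(-0.09)·(-25) − (+0.26)·10] / -25 = +0.01400
∂h/∂y = [(-15)·(+0.26) − 40·(-0.09)] / -25 = +0.01200
Head at (105, 160) = 395.97 + (+0.01400)·(60) + (+0.01200)·(60) = 397.53 m.
That is higher than the 395.97 m at OW-A, so the point is upgradient.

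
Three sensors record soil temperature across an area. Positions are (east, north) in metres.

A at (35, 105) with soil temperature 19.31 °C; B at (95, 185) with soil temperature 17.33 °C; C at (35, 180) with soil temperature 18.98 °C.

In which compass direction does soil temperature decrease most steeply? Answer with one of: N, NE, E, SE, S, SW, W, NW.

With T = a·x + b·y + c and A as origin, the differences give:
  60·a + 80·b = -1.98
  0·a + 75·b = -0.33
Eliminate b (×75 and ×80, subtract): 4500·a = -122.100 → a = ∂T/∂x = -0.02713
Back-substitute: b = ∂T/∂y = -0.004400.
Steepest decrease is along −∇f = (+0.02713 E, +0.004400 N) → east.

E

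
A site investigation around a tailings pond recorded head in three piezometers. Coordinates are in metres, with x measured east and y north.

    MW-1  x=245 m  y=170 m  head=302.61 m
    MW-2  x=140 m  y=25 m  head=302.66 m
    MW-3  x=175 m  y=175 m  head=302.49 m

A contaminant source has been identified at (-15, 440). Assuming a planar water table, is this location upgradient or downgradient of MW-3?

Differences from MW-1: to MW-2 (Δx, Δy, Δh) = (-105, -145, +0.05); to MW-3 = (-70, 5, -0.12).
Solve a·Δx + b·Δy = Δh: det = (-105)·5 − (-70)·(-145) = -10675.
∂h/∂x = [(+0.05)·5 − (-0.12)·(-145)] / -10675 = +0.001607
∂h/∂y = [(-105)·(-0.12) − (-70)·(+0.05)] / -10675 = -0.001508
Head at (-15, 440) = 302.61 + (+0.001607)·(-260) + (-0.001508)·(270) = 301.79 m.
That is lower than the 302.49 m at MW-3, so the point is downgradient.

downgradient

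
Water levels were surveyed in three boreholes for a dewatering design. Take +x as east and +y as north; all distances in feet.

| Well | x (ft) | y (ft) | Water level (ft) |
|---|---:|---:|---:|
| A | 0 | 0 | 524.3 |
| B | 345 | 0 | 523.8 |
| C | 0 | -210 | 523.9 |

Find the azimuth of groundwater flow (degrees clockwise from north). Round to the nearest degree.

143°

∂h/∂x = (523.8 − 524.3) / (345 − 0) = -0.001449
∂h/∂y = (523.9 − 524.3) / (-210 − 0) = +0.001905
Flow direction (−∇h) has components (+0.001449 E, -0.001905 N).
Azimuth = atan2(E, N) = atan2(+0.001449, -0.001905) = 142.7° ≈ 143°.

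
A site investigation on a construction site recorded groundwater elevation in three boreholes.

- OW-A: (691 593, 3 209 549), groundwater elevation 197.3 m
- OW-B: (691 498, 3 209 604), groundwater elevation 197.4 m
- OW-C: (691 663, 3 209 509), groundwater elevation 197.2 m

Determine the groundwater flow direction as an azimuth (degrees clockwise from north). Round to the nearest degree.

031°

With h = a·x + b·y + c and OW-A as origin, the differences give:
  (-95)·a + 55·b = +0.1
  70·a + (-40)·b = -0.1
Eliminate b (×(-40) and ×55, subtract): -50·a = 1.50 → a = ∂h/∂x = -0.03000
Back-substitute: b = ∂h/∂y = -0.05000.
Flow direction (−∇h) has components (+0.03000 E, +0.05000 N).
Azimuth = atan2(E, N) = atan2(+0.03000, +0.05000) = 31.0° ≈ 031°.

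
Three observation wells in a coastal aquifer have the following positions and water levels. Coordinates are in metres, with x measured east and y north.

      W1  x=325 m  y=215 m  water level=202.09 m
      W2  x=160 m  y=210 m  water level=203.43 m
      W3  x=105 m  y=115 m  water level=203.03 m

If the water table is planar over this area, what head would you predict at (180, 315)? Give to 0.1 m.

With h = a·x + b·y + c and W1 as origin, the differences give:
  (-165)·a + (-5)·b = +1.34
  (-220)·a + (-100)·b = +0.94
Eliminate b (×(-100) and ×(-5), subtract): 15400·a = -129.300 → a = ∂h/∂x = -0.008396
Back-substitute: b = ∂h/∂y = +0.009071.
h(180, 315) = 202.09 + (-0.008396)·(-145) + (+0.009071)·(100) = 202.09 +1.217 +0.907 = 204.215 m.

204.2 m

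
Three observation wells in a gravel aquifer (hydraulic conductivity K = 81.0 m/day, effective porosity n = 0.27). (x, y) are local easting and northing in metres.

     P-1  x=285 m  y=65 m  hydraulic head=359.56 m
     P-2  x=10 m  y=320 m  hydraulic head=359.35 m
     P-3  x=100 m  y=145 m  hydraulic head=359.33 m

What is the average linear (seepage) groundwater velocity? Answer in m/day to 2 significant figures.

0.58 m/day

Taking P-1 as reference: P-2−P-1 = (-275, 255, -0.21); P-3−P-1 = (-185, 80, -0.23).
Determinant of the coordinate differences = (-275)·80 − (-185)·255 = 25175.
∂h/∂x = [(-0.21)·80 − (-0.23)·255] / 25175 = +0.001662
∂h/∂y = [(-275)·(-0.23) − (-185)·(-0.21)] / 25175 = +0.0009692
|∇h| = √(0.001662² + 0.0009692²) = 0.001924
Seepage velocity v = K·i/n = 81.0 × 0.001924 / 0.27 = 0.5772 m/day.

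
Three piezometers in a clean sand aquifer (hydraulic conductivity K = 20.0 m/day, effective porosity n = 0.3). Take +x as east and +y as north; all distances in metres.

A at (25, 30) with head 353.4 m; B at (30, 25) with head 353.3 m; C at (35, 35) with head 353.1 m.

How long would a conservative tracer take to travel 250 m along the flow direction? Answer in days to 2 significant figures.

140 days

Differences from A: to B (Δx, Δy, Δh) = (5, -5, -0.1); to C = (10, 5, -0.3).
Solve a·Δx + b·Δy = Δh: det = 5·5 − 10·(-5) = 75.
∂h/∂x = [(-0.1)·5 − (-0.3)·(-5)] / 75 = -0.02667
∂h/∂y = [5·(-0.3) − 10·(-0.1)] / 75 = -0.006667
|∇h| = √(-0.02667² + -0.006667²) = 0.02749
Seepage velocity v = K·i/n = 20.0 × 0.02749 / 0.3 = 1.833 m/day.
t = 250 / 1.833 = 136.4 days.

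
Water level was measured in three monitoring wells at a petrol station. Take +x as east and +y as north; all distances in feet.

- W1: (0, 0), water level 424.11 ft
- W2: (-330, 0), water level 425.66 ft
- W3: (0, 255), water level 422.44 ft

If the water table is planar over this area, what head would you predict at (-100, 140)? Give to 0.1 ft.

423.7 ft

∂h/∂x = (425.66 − 424.11) / (-330 − 0) = -0.004697
∂h/∂y = (422.44 − 424.11) / (255 − 0) = -0.006549
h(-100, 140) = 424.11 + (-0.004697)·(-100) + (-0.006549)·(140) = 424.11 +0.470 -0.917 = 423.663 ft.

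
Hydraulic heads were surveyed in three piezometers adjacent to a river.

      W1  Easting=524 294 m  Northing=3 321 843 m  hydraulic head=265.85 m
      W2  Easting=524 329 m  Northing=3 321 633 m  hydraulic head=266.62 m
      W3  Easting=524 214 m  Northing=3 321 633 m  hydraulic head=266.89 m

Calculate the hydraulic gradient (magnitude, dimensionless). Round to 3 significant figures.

0.00469

Differences from W1: to W2 (Δx, Δy, Δh) = (35, -210, +0.77); to W3 = (-80, -210, +1.04).
Determinant of the coordinate differences = 35·(-210) − (-80)·(-210) = -24150.
∂h/∂x = [(+0.77)·(-210) − (+1.04)·(-210)] / -24150 = -0.002348
∂h/∂y = [35·(+1.04) − (-80)·(+0.77)] / -24150 = -0.004058
|∇h| = √(-0.002348² + -0.004058²) = 0.004688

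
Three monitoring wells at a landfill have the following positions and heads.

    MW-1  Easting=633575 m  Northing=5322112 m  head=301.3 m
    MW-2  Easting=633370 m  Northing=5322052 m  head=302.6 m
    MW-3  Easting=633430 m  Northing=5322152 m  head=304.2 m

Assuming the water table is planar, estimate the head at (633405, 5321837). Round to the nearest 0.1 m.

297.0 m

Three-point gradient (reference MW-1): Δ to MW-2 = (-205, -60, +1.3), Δ to MW-3 = (-145, 40, +2.9).
∂h/∂x = -0.01337, ∂h/∂y = +0.02402 (det = -16900).
h(633405, 5321837) = 301.3 + (-0.01337)·(-170) + (+0.02402)·(-275) = 301.3 +2.273 -6.607 = 296.967 m.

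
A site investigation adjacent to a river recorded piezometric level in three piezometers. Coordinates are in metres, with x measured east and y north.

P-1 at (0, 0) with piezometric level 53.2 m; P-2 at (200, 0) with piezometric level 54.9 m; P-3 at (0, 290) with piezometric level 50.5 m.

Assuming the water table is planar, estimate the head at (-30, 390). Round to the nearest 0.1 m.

49.3 m

∂h/∂x = (54.9 − 53.2) / (200 − 0) = +0.008500
∂h/∂y = (50.5 − 53.2) / (290 − 0) = -0.009310
h(-30, 390) = 53.2 + (+0.008500)·(-30) + (-0.009310)·(390) = 53.2 -0.255 -3.631 = 49.314 m.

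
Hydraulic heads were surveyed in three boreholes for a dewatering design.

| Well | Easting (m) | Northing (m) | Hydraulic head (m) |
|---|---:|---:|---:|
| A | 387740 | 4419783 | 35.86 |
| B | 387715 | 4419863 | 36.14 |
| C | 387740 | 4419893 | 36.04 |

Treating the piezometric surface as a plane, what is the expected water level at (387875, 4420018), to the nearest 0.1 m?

35.4 m

With h = a·x + b·y + c and A as origin, the differences give:
  (-25)·a + 80·b = +0.28
  0·a + 110·b = +0.18
Eliminate b (×110 and ×80, subtract): -2750·a = 16.400 → a = ∂h/∂x = -0.005964
Back-substitute: b = ∂h/∂y = +0.001636.
h(387875, 4420018) = 35.86 + (-0.005964)·(135) + (+0.001636)·(235) = 35.86 -0.805 +0.385 = 35.439 m.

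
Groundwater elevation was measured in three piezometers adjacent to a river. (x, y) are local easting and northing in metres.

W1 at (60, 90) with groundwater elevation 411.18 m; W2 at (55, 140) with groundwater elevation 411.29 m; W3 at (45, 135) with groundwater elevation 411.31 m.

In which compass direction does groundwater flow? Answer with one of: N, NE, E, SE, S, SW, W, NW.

SE

Taking W1 as reference: W2−W1 = (-5, 50, +0.11); W3−W1 = (-15, 45, +0.13).
Solve a·Δx + b·Δy = Δh: det = (-5)·45 − (-15)·50 = 525.
∂h/∂x = [(+0.11)·45 − (+0.13)·50] / 525 = -0.002952
∂h/∂y = [(-5)·(+0.13) − (-15)·(+0.11)] / 525 = +0.001905
Flow = −∇h = (+0.002952 east, -0.001905 north), which points southeast.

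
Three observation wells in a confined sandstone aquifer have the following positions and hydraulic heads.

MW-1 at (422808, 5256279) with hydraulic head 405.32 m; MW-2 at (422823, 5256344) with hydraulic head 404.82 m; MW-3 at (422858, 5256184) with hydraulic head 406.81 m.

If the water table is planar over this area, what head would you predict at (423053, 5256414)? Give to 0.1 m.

With h = a·x + b·y + c and MW-1 as origin, the differences give:
  15·a + 65·b = -0.50
  50·a + (-95)·b = +1.49
Eliminate b (×(-95) and ×65, subtract): -4675·a = -49.350 → a = ∂h/∂x = +0.01056
Back-substitute: b = ∂h/∂y = -0.01013.
h(423053, 5256414) = 405.32 + (+0.01056)·(245) + (-0.01013)·(135) = 405.32 +2.586 -1.367 = 406.539 m.

406.5 m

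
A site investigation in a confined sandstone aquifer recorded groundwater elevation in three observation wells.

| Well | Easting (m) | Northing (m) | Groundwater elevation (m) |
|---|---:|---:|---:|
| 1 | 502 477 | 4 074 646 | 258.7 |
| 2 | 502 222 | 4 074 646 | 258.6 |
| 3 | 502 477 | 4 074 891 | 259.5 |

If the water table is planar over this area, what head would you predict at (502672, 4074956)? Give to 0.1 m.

∂h/∂x = (258.6 − 258.7) / (502222 − 502477) = +0.0003922
∂h/∂y = (259.5 − 258.7) / (4074891 − 4074646) = +0.003265
h(502672, 4074956) = 258.7 + (+0.0003922)·(195) + (+0.003265)·(310) = 258.7 +0.076 +1.012 = 259.789 m.

259.8 m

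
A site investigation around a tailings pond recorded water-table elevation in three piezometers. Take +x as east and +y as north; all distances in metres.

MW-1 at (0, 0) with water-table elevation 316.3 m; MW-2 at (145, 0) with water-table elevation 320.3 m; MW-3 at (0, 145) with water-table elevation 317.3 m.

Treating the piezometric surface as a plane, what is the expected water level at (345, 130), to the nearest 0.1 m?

∂h/∂x = (320.3 − 316.3) / (145 − 0) = +0.02759
∂h/∂y = (317.3 − 316.3) / (145 − 0) = +0.006897
h(345, 130) = 316.3 + (+0.02759)·(345) + (+0.006897)·(130) = 316.3 +9.517 +0.897 = 326.714 m.

326.7 m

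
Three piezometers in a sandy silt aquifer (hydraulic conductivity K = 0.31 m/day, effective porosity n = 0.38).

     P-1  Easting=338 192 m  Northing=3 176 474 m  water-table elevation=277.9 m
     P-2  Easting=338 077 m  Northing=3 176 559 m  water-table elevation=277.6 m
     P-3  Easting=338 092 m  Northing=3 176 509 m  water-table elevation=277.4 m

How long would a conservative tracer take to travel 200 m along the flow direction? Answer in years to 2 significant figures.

Differences from P-1: to P-2 (Δx, Δy, Δh) = (-115, 85, -0.3); to P-3 = (-100, 35, -0.5).
Solve a·Δx + b·Δy = Δh: det = (-115)·35 − (-100)·85 = 4475.
∂h/∂x = [(-0.3)·35 − (-0.5)·85] / 4475 = +0.007151
∂h/∂y = [(-115)·(-0.5) − (-100)·(-0.3)] / 4475 = +0.006145
|∇h| = √(0.007151² + 0.006145²) = 0.009429
Seepage velocity v = K·i/n = 0.31 × 0.009429 / 0.38 = 0.007692 m/day.
t = 200 / 0.007692 = 2.6e+04 days = 71.2 years.

71 years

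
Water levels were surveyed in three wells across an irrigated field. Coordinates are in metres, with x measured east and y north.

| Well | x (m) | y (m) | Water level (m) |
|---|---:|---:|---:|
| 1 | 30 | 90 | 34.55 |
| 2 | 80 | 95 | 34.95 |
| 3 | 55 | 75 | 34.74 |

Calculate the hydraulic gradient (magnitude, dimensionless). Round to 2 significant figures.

0.0080

Taking 1 as reference: 2−1 = (50, 5, +0.40); 3−1 = (25, -15, +0.19).
Solve a·Δx + b·Δy = Δh: det = 50·(-15) − 25·5 = -875.
∂h/∂x = [(+0.40)·(-15) − (+0.19)·5] / -875 = +0.007943
∂h/∂y = [50·(+0.19) − 25·(+0.40)] / -875 = +0.0005714
|∇h| = √(0.007943² + 0.0005714²) = 0.007964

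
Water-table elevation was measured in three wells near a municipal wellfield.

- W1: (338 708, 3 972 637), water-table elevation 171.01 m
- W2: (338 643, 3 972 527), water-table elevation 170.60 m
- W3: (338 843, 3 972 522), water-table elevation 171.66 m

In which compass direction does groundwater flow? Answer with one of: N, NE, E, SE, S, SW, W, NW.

W

Taking W1 as reference: W2−W1 = (-65, -110, -0.41); W3−W1 = (135, -115, +0.65).
Determinant of the coordinate differences = (-65)·(-115) − 135·(-110) = 22325.
∂h/∂x = [(-0.41)·(-115) − (+0.65)·(-110)] / 22325 = +0.005315
∂h/∂y = [(-65)·(+0.65) − 135·(-0.41)] / 22325 = +0.0005868
Flow = −∇h = (-0.005315 east, -0.0005868 north), which points west.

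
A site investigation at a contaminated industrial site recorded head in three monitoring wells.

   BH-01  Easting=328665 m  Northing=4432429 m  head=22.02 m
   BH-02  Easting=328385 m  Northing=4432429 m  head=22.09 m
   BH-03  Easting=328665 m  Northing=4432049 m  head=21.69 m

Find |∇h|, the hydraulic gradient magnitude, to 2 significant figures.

0.00090

∂h/∂x = (22.09 − 22.02) / (328385 − 328665) = -0.0002500
∂h/∂y = (21.69 − 22.02) / (4432049 − 4432429) = +0.0008684
|∇h| = √(-0.0002500² + 0.0008684²) = 0.0009037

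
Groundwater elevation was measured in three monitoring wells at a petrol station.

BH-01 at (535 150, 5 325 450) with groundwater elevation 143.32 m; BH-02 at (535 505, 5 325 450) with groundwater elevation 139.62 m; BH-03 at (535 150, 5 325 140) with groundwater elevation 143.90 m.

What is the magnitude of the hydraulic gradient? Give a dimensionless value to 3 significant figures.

∂h/∂x = (139.62 − 143.32) / (535505 − 535150) = -0.01042
∂h/∂y = (143.90 − 143.32) / (5325140 − 5325450) = -0.001871
|∇h| = √(-0.01042² + -0.001871²) = 0.01059

0.0106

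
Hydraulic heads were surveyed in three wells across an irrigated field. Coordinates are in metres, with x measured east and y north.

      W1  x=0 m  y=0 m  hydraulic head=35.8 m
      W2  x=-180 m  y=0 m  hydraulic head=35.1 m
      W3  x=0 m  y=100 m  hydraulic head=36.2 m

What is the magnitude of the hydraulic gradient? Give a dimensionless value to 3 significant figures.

∂h/∂x = (35.1 − 35.8) / (-180 − 0) = +0.003889
∂h/∂y = (36.2 − 35.8) / (100 − 0) = +0.004000
|∇h| = √(0.003889² + 0.004000²) = 0.005579

0.00558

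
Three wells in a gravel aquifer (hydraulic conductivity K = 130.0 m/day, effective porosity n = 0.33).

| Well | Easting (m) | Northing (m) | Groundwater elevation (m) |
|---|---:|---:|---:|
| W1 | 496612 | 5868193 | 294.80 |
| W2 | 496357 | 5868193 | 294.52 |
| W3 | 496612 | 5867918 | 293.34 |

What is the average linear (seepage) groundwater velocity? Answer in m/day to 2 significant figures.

2.1 m/day

∂h/∂x = (294.52 − 294.80) / (496357 − 496612) = +0.001098
∂h/∂y = (293.34 − 294.80) / (5867918 − 5868193) = +0.005309
|∇h| = √(0.001098² + 0.005309²) = 0.005421
Seepage velocity v = K·i/n = 130.0 × 0.005421 / 0.33 = 2.136 m/day.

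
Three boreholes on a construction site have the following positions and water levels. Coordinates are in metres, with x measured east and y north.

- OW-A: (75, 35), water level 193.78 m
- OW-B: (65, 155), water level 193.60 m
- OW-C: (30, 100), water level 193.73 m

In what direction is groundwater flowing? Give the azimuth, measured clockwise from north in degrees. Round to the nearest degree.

With h = a·x + b·y + c and OW-A as origin, the differences give:
  (-10)·a + 120·b = -0.18
  (-45)·a + 65·b = -0.05
Eliminate b (×65 and ×120, subtract): 4750·a = -5.700 → a = ∂h/∂x = -0.001200
Back-substitute: b = ∂h/∂y = -0.001600.
Flow direction (−∇h) has components (+0.001200 E, +0.001600 N).
Azimuth = atan2(E, N) = atan2(+0.001200, +0.001600) = 36.9° ≈ 037°.

037°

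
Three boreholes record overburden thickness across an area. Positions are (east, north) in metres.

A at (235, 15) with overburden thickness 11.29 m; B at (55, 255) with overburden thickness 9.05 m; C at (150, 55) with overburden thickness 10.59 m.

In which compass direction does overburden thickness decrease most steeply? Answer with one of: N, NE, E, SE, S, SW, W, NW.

With d = a·x + b·y + c and A as origin, the differences give:
  (-180)·a + 240·b = -2.24
  (-85)·a + 40·b = -0.70
Eliminate b (×40 and ×240, subtract): 13200·a = 78.400 → a = ∂d/∂x = +0.005939
Back-substitute: b = ∂d/∂y = -0.004879.
Steepest decrease is along −∇f = (-0.005939 E, +0.004879 N) → northwest.

NW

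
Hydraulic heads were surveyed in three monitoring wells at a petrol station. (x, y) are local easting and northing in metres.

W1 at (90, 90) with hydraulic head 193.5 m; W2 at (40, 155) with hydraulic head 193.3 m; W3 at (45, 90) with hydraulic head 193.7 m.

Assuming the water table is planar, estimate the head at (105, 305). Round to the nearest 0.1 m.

With h = a·x + b·y + c and W1 as origin, the differences give:
  (-50)·a + 65·b = -0.2
  (-45)·a + 0·b = +0.2
Eliminate b (×0 and ×65, subtract): 2925·a = -13.00 → a = ∂h/∂x = -0.004444
Back-substitute: b = ∂h/∂y = -0.006496.
h(105, 305) = 193.5 + (-0.004444)·(15) + (-0.006496)·(215) = 193.5 -0.067 -1.397 = 192.037 m.

192.0 m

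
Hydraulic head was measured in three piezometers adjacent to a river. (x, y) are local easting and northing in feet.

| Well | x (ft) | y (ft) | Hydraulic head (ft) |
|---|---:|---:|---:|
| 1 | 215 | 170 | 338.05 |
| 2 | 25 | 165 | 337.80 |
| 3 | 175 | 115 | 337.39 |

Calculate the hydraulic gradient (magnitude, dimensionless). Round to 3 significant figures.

Differences from 1: to 2 (Δx, Δy, Δh) = (-190, -5, -0.25); to 3 = (-40, -55, -0.66).
Solve a·Δx + b·Δy = Δh: det = (-190)·(-55) − (-40)·(-5) = 10250.
∂h/∂x = [(-0.25)·(-55) − (-0.66)·(-5)] / 10250 = +0.001020
∂h/∂y = [(-190)·(-0.66) − (-40)·(-0.25)] / 10250 = +0.01126
|∇h| = √(0.001020² + 0.01126²) = 0.01131

0.0113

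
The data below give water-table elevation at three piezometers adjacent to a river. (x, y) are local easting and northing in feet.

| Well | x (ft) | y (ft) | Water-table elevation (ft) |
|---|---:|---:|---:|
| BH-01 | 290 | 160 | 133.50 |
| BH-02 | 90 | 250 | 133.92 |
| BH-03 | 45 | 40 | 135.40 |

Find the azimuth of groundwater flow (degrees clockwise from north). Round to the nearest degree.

039°

Taking BH-01 as reference: BH-02−BH-01 = (-200, 90, +0.42); BH-03−BH-01 = (-245, -120, +1.90).
Determinant of the coordinate differences = (-200)·(-120) − (-245)·90 = 46050.
∂h/∂x = [(+0.42)·(-120) − (+1.90)·90] / 46050 = -0.004808
∂h/∂y = [(-200)·(+1.90) − (-245)·(+0.42)] / 46050 = -0.006017
Flow direction (−∇h) has components (+0.004808 E, +0.006017 N).
Azimuth = atan2(E, N) = atan2(+0.004808, +0.006017) = 38.6° ≈ 039°.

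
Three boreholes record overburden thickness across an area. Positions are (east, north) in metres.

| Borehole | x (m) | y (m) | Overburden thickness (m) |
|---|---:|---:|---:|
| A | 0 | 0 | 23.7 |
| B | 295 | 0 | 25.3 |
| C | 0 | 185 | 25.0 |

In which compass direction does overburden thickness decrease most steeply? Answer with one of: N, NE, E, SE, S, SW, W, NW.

∂d/∂x = (25.3 − 23.7) / (295 − 0) = +0.005424
∂d/∂y = (25.0 − 23.7) / (185 − 0) = +0.007027
Steepest decrease is along −∇f = (-0.005424 E, -0.007027 N) → southwest.

SW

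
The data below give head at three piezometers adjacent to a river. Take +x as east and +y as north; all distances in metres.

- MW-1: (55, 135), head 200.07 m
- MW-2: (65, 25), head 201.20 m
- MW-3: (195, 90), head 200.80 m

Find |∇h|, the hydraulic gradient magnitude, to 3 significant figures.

0.0103

Taking MW-1 as reference: MW-2−MW-1 = (10, -110, +1.13); MW-3−MW-1 = (140, -45, +0.73).
Determinant of the coordinate differences = 10·(-45) − 140·(-110) = 14950.
∂h/∂x = [(+1.13)·(-45) − (+0.73)·(-110)] / 14950 = +0.001970
∂h/∂y = [10·(+0.73) − 140·(+1.13)] / 14950 = -0.01009
|∇h| = √(0.001970² + -0.01009²) = 0.01028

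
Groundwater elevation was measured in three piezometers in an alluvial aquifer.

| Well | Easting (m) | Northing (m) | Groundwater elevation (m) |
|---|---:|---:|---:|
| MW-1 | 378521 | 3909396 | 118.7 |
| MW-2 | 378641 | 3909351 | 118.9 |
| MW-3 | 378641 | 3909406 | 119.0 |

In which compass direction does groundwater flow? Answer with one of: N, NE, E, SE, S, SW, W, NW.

Differences from MW-1: to MW-2 (Δx, Δy, Δh) = (120, -45, +0.2); to MW-3 = (120, 10, +0.3).
Solve a·Δx + b·Δy = Δh: det = 120·10 − 120·(-45) = 6600.
∂h/∂x = [(+0.2)·10 − (+0.3)·(-45)] / 6600 = +0.002348
∂h/∂y = [120·(+0.3) − 120·(+0.2)] / 6600 = +0.001818
Flow = −∇h = (-0.002348 east, -0.001818 north), which points southwest.

SW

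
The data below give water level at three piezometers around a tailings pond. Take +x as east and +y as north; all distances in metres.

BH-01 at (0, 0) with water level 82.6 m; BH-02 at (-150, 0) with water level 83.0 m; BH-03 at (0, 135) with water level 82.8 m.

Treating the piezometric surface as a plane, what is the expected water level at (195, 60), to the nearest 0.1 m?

∂h/∂x = (83.0 − 82.6) / (-150 − 0) = -0.002667
∂h/∂y = (82.8 − 82.6) / (135 − 0) = +0.001481
h(195, 60) = 82.6 + (-0.002667)·(195) + (+0.001481)·(60) = 82.6 -0.520 +0.089 = 82.169 m.

82.2 m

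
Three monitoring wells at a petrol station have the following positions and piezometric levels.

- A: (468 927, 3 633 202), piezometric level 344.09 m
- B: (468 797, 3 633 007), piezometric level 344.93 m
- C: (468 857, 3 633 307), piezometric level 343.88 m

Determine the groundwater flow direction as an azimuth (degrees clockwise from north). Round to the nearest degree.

029°

Differences from A: to B (Δx, Δy, Δh) = (-130, -195, +0.84); to C = (-70, 105, -0.21).
Solve a·Δx + b·Δy = Δh: det = (-130)·105 − (-70)·(-195) = -27300.
∂h/∂x = [(+0.84)·105 − (-0.21)·(-195)] / -27300 = -0.001731
∂h/∂y = [(-130)·(-0.21) − (-70)·(+0.84)] / -27300 = -0.003154
Flow direction (−∇h) has components (+0.001731 E, +0.003154 N).
Azimuth = atan2(E, N) = atan2(+0.001731, +0.003154) = 28.8° ≈ 029°.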